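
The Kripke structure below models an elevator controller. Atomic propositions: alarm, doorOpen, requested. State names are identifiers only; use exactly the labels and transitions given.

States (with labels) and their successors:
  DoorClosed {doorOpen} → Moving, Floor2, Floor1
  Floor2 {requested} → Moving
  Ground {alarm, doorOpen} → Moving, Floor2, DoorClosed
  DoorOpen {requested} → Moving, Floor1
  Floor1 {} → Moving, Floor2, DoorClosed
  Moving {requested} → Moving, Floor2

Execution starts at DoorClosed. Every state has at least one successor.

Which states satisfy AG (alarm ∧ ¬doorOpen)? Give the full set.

States satisfying alarm ∧ ¬doorOpen: ∅.
States satisfying AG (alarm ∧ ¬doorOpen): ∅.

none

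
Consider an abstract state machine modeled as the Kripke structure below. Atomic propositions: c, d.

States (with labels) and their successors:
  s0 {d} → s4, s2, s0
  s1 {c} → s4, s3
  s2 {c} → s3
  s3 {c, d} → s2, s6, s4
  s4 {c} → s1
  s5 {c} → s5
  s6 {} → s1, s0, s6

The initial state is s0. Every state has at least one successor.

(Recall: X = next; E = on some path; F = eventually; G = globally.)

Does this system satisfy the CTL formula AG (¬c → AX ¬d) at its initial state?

States satisfying ¬c → AX ¬d: {s1, s2, s3, s4, s5}.
States satisfying AG (¬c → AX ¬d): {s5}.
s0 is reachable from s0 and violates ¬c → AX ¬d, so AG fails at s0.
s0 ∉ Sat(AG (¬c → AX ¬d)).

Does not hold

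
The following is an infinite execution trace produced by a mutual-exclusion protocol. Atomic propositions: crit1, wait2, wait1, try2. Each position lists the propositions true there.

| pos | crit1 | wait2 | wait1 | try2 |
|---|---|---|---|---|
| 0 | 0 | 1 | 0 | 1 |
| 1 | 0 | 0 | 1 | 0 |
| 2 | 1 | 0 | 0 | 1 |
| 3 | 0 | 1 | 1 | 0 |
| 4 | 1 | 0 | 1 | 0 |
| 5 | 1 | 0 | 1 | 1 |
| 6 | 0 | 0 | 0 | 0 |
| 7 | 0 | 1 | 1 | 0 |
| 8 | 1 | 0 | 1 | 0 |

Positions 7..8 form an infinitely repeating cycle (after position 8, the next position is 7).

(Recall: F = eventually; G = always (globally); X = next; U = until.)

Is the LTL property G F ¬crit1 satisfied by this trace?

F ¬crit1 holds at every position 0..8, and those are all positions ever visited, so G F ¬crit1 holds.

Holds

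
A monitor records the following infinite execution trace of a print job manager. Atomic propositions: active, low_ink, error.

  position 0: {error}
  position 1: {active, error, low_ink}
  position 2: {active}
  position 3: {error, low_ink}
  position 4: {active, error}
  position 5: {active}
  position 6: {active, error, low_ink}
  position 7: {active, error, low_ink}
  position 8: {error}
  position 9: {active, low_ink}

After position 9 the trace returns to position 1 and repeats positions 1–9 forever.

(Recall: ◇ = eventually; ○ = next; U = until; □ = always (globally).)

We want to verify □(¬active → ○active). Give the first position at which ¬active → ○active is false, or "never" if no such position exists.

¬active → ○active holds at every position 0..9, and those are all the positions the trace ever visits, so the invariant □(¬active → ○active) is never violated.

never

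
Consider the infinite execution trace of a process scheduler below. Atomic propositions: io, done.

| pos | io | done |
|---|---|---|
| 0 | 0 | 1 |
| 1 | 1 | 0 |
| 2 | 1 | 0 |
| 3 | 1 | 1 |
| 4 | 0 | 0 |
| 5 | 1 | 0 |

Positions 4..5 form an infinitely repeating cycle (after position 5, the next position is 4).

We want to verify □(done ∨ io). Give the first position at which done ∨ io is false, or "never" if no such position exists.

4

Check done ∨ io at each position in order: 0 ✓, 1 ✓, 2 ✓, 3 ✓.
At position 4 the labels are {}, so done ∨ io is false there. This is the first violation.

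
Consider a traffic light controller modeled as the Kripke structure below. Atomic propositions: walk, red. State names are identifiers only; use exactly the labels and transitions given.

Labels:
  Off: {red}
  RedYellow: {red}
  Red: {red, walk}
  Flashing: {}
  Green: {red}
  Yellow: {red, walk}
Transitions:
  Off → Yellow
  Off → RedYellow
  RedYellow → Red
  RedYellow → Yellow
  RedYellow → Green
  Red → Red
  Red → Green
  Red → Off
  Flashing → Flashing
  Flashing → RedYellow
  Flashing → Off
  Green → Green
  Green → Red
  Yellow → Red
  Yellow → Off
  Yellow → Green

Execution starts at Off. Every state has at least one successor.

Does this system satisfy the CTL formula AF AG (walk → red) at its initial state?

States satisfying AG (walk → red): {Off, RedYellow, Red, Flashing, Green, Yellow}.
States satisfying AF AG (walk → red): {Off, RedYellow, Red, Flashing, Green, Yellow}.
Off ∈ Sat(AF AG (walk → red)).

Holds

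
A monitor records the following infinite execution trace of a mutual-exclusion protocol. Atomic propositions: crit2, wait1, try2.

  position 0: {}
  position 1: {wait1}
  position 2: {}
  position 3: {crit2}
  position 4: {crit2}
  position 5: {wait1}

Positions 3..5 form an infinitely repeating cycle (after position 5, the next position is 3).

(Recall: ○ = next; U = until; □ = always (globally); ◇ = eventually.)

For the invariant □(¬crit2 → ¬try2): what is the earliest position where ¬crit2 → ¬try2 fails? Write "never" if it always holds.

never

¬crit2 → ¬try2 holds at every position 0..5, and those are all the positions the trace ever visits, so the invariant □(¬crit2 → ¬try2) is never violated.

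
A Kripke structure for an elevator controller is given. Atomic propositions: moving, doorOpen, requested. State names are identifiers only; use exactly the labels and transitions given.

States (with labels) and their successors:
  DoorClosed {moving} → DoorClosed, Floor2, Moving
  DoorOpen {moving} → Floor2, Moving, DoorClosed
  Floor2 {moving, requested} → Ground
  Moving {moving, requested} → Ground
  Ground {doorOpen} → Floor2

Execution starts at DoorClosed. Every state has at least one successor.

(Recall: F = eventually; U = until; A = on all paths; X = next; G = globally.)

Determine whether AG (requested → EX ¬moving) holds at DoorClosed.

Satisfied

States satisfying requested → EX ¬moving: {DoorClosed, DoorOpen, Floor2, Moving, Ground}.
States satisfying AG (requested → EX ¬moving): {DoorClosed, DoorOpen, Floor2, Moving, Ground}.
Every state reachable from DoorClosed satisfies requested → EX ¬moving.
DoorClosed ∈ Sat(AG (requested → EX ¬moving)).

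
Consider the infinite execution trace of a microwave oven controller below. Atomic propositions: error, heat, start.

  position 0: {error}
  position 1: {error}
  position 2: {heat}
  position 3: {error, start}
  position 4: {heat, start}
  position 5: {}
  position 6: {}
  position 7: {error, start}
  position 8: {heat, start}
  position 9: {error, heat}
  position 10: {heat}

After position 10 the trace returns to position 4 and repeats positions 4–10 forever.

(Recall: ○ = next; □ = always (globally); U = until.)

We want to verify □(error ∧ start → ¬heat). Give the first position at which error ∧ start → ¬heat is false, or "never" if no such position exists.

never

error ∧ start → ¬heat holds at every position 0..10, and those are all the positions the trace ever visits, so the invariant □(error ∧ start → ¬heat) is never violated.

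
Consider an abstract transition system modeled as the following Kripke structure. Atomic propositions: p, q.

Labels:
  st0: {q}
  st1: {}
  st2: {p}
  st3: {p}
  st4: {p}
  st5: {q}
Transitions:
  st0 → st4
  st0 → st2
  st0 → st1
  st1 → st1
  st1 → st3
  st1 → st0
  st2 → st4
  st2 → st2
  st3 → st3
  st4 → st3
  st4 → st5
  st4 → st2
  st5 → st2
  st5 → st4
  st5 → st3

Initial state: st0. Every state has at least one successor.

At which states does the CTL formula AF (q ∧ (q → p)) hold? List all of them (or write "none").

none

States satisfying q ∧ (q → p): ∅.
States satisfying AF (q ∧ (q → p)): ∅.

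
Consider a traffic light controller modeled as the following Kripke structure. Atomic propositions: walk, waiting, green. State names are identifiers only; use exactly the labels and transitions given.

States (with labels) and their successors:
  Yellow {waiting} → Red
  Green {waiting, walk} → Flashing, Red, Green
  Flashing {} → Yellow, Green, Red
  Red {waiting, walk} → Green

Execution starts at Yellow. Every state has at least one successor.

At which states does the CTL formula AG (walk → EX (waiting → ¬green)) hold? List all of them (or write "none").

States satisfying walk → EX (waiting → ¬green): {Yellow, Green, Flashing, Red}.
States satisfying AG (walk → EX (waiting → ¬green)): {Yellow, Green, Flashing, Red}.

{Yellow, Green, Flashing, Red}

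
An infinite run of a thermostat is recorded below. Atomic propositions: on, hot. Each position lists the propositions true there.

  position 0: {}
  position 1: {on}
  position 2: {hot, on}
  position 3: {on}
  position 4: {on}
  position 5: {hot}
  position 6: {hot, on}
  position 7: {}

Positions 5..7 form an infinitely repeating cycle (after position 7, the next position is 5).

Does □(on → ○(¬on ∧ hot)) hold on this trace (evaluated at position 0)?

Violated

on → ○(¬on ∧ hot) must hold at every position from 0 onward. It fails at position 1, so □(on → ○(¬on ∧ hot)) is false.
Positions where on holds: 1, 2, 3, 4, 6.
Check ○(¬on ∧ hot) at each: 1→fails, 2→fails, 3→fails, 4→ok, 6→fails.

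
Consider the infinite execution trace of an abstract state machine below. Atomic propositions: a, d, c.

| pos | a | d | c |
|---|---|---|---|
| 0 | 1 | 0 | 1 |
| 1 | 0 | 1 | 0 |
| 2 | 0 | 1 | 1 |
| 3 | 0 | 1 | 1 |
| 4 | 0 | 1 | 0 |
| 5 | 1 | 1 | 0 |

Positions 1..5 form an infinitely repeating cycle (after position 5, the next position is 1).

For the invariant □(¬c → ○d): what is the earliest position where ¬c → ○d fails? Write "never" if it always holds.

never

¬c → ○d holds at every position 0..5, and those are all the positions the trace ever visits, so the invariant □(¬c → ○d) is never violated.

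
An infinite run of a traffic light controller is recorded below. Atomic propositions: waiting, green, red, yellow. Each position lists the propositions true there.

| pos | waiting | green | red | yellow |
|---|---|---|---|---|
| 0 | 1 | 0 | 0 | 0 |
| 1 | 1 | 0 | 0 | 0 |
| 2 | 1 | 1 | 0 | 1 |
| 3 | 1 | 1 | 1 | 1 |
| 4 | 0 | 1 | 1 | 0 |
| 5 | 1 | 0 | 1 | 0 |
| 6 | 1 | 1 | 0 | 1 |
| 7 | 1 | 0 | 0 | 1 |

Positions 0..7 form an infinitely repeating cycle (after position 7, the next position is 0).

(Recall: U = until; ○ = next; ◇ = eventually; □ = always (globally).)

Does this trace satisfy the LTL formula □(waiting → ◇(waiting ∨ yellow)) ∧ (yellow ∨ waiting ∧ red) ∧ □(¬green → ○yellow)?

Does not hold

waiting → ◇(waiting ∨ yellow) holds at every position 0..7, and those are all positions ever visited, so □(waiting → ◇(waiting ∨ yellow)) holds.
Positions where waiting holds: 0, 1, 2, 3, 5, 6, 7.
Check ◇(waiting ∨ yellow) at each: 0→ok, 1→ok, 2→ok, 3→ok, 5→ok, 6→ok, 7→ok.
At position 0: □(waiting → ◇(waiting ∨ yellow)) is true; (yellow ∨ waiting ∧ red) ∧ □(¬green → ○yellow) is false; so □(waiting → ◇(waiting ∨ yellow)) ∧ (yellow ∨ waiting ∧ red) ∧ □(¬green → ○yellow) is false.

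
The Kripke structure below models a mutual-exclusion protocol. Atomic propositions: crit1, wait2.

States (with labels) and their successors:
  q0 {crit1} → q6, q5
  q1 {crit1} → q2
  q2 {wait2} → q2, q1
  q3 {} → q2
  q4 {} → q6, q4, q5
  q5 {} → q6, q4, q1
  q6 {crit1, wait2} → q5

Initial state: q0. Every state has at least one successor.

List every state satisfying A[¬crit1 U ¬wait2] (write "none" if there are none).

States satisfying ¬crit1: {q2, q3, q4, q5}.
States satisfying ¬wait2: {q0, q1, q3, q4, q5}.
States satisfying A[¬crit1 U ¬wait2]: {q0, q1, q3, q4, q5}.

{q0, q1, q3, q4, q5}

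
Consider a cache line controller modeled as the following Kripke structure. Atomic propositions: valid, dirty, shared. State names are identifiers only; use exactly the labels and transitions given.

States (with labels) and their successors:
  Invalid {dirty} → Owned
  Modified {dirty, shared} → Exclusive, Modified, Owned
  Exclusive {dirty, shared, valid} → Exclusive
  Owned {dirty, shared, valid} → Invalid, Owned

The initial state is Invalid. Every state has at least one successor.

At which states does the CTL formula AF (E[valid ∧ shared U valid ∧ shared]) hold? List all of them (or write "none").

States satisfying E[valid ∧ shared U valid ∧ shared]: {Exclusive, Owned}.
States satisfying AF (E[valid ∧ shared U valid ∧ shared]): {Invalid, Exclusive, Owned}.

{Invalid, Exclusive, Owned}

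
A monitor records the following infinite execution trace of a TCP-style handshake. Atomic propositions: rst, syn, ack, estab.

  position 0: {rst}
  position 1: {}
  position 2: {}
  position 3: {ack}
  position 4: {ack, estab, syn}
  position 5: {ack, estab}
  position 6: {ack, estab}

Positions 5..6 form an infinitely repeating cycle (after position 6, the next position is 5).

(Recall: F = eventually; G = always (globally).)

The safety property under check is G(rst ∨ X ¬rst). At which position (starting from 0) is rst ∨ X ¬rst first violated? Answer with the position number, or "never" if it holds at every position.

rst ∨ X ¬rst holds at every position 0..6, and those are all the positions the trace ever visits, so the invariant G(rst ∨ X ¬rst) is never violated.

never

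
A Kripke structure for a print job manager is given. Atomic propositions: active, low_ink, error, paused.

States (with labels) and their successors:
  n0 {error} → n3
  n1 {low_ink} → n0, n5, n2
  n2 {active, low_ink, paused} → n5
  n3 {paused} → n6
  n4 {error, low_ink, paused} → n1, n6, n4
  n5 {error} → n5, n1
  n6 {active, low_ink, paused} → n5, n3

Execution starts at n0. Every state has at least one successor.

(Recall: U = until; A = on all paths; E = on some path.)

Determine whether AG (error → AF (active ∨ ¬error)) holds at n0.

States satisfying error → AF (active ∨ ¬error): {n0, n1, n2, n3, n6}.
States satisfying AG (error → AF (active ∨ ¬error)): ∅.
n5 is reachable from n0 and violates error → AF (active ∨ ¬error), so AG fails at n0.
n0 ∉ Sat(AG (error → AF (active ∨ ¬error))).

No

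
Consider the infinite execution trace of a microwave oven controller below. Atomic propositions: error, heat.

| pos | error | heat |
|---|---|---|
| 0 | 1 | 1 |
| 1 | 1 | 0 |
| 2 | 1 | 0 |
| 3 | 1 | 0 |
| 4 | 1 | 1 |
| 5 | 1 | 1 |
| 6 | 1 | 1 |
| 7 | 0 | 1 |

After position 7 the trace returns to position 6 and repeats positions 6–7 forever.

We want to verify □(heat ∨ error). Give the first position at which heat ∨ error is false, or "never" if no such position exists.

heat ∨ error holds at every position 0..7, and those are all the positions the trace ever visits, so the invariant □(heat ∨ error) is never violated.

never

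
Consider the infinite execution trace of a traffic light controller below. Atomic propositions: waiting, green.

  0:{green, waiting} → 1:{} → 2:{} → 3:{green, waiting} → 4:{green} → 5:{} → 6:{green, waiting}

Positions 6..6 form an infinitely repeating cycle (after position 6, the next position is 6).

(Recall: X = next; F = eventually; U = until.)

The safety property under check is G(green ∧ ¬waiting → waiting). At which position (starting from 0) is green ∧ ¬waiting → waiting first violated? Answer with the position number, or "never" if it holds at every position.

4

Check green ∧ ¬waiting → waiting at each position in order: 0 ✓, 1 ✓, 2 ✓, 3 ✓.
At position 4 the labels are {green}, so green ∧ ¬waiting → waiting is false there. This is the first violation.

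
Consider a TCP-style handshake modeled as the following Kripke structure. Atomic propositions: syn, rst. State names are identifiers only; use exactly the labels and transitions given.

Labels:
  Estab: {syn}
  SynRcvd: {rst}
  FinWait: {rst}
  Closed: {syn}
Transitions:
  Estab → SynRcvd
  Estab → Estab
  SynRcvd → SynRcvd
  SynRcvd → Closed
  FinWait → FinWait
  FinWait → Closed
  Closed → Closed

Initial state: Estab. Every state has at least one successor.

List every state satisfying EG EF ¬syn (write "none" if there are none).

States satisfying EF ¬syn: {Estab, SynRcvd, FinWait}.
States satisfying EG EF ¬syn: {Estab, SynRcvd, FinWait}.

{Estab, SynRcvd, FinWait}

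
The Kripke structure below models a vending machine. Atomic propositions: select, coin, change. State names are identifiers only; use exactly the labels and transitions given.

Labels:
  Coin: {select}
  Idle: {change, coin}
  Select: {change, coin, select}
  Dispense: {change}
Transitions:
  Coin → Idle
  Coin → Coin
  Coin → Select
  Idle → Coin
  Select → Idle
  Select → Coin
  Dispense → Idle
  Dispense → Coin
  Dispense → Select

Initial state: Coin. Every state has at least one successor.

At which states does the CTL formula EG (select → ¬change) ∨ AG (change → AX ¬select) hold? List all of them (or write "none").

{Coin, Idle, Dispense}

States satisfying select → ¬change: {Coin, Idle, Dispense}.
States satisfying EG (select → ¬change): {Coin, Idle, Dispense}.
States satisfying change → AX ¬select: {Coin}.
States satisfying AG (change → AX ¬select): ∅.
States satisfying EG (select → ¬change) ∨ AG (change → AX ¬select): {Coin, Idle, Dispense}.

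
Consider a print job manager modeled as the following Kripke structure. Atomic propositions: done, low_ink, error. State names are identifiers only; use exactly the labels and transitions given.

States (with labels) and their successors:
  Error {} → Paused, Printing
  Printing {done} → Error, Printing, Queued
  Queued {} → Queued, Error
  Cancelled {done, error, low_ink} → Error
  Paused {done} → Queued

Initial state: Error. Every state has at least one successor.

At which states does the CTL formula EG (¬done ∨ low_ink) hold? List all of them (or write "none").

States satisfying ¬done ∨ low_ink: {Error, Queued, Cancelled}.
States satisfying EG (¬done ∨ low_ink): {Queued}.

{Queued}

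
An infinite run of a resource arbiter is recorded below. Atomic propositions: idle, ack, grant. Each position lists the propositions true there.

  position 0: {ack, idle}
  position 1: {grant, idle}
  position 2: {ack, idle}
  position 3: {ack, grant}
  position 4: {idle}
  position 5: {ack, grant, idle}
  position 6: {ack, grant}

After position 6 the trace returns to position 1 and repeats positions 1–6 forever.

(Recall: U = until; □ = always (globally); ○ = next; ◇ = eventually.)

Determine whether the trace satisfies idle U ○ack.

Satisfied

Walking from position 0: ○ack first holds at position 1, and idle holds at every earlier position along the way, so idle U ○ack holds.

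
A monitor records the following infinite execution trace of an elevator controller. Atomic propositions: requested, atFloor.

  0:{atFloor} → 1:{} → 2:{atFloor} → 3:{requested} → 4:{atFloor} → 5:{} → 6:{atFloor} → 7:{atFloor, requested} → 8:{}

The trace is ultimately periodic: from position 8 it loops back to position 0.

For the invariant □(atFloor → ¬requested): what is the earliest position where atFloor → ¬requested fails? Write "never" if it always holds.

7

Check atFloor → ¬requested at each position in order: 0 ✓, 1 ✓, 2 ✓, 3 ✓, 4 ✓, 5 ✓, 6 ✓.
At position 7 the labels are {atFloor, requested}, so atFloor → ¬requested is false there. This is the first violation.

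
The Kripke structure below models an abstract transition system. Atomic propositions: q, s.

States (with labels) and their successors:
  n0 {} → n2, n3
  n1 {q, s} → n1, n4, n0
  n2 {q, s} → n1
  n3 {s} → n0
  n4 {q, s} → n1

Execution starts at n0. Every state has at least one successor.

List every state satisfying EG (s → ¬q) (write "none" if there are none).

{n0, n3}

States satisfying s → ¬q: {n0, n3}.
States satisfying EG (s → ¬q): {n0, n3}.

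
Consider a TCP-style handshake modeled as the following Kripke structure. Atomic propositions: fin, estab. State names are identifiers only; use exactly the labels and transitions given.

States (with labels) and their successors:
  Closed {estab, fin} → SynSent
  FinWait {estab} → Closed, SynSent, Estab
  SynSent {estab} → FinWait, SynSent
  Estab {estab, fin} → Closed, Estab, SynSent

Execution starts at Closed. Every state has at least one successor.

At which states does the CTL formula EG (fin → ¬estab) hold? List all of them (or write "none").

States satisfying fin → ¬estab: {FinWait, SynSent}.
States satisfying EG (fin → ¬estab): {FinWait, SynSent}.

{FinWait, SynSent}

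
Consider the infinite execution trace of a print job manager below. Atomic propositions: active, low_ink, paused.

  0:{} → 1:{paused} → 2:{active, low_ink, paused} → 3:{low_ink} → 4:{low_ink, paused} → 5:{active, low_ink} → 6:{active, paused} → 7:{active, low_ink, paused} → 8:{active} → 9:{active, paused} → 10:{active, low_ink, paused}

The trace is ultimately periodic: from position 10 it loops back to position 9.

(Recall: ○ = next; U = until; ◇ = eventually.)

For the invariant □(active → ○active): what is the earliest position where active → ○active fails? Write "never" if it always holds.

2

Check active → ○active at each position in order: 0 ✓, 1 ✓.
At position 2 the labels are {active, low_ink, paused} and the next position 3 has {low_ink}, so active → ○active is false there. This is the first violation.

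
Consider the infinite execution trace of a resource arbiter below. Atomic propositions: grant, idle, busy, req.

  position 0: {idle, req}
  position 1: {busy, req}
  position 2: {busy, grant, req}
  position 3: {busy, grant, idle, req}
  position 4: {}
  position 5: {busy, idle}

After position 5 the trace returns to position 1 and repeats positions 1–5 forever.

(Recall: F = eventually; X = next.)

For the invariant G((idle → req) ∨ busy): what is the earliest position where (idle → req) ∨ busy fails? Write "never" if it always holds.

never

(idle → req) ∨ busy holds at every position 0..5, and those are all the positions the trace ever visits, so the invariant G((idle → req) ∨ busy) is never violated.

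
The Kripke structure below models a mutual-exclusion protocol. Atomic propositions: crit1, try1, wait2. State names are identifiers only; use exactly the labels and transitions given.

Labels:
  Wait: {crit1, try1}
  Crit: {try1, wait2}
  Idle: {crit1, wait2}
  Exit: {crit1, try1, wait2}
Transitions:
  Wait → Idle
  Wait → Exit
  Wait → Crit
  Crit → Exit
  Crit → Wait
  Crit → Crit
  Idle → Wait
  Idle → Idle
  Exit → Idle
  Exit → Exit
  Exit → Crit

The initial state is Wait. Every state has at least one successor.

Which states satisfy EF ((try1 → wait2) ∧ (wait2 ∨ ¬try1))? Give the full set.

{Wait, Crit, Idle, Exit}

States satisfying (try1 → wait2) ∧ (wait2 ∨ ¬try1): {Crit, Idle, Exit}.
States satisfying EF ((try1 → wait2) ∧ (wait2 ∨ ¬try1)): {Wait, Crit, Idle, Exit}.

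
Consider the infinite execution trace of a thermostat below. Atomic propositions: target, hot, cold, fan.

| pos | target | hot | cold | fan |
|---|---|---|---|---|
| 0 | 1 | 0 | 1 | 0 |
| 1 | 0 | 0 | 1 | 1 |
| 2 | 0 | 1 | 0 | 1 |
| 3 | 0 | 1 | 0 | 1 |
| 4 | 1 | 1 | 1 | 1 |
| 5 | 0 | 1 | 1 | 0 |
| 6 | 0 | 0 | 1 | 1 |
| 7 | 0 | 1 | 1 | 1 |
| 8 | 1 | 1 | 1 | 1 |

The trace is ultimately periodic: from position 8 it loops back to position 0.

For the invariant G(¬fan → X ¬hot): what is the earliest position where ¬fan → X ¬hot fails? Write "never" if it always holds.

never

¬fan → X ¬hot holds at every position 0..8, and those are all the positions the trace ever visits, so the invariant G(¬fan → X ¬hot) is never violated.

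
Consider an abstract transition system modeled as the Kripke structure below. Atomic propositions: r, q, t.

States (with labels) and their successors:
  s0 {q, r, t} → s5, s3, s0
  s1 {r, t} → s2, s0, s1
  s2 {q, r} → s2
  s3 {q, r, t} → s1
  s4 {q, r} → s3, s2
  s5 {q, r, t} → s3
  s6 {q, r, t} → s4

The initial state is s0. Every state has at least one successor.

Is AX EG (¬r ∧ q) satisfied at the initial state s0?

States satisfying EG (¬r ∧ q): ∅.
States satisfying AX EG (¬r ∧ q): ∅.
s0 ∉ Sat(AX EG (¬r ∧ q)).

Does not hold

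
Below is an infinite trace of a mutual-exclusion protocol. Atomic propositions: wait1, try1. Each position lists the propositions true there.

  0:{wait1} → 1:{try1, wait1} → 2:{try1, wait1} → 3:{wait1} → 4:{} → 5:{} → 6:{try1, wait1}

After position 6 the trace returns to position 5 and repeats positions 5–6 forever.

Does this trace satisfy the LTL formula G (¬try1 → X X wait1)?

¬try1 → X X wait1 must hold at every position from 0 onward. It fails at position 3, so G (¬try1 → X X wait1) is false.
Positions where ¬try1 holds: 0, 3, 4, 5.
Check X X wait1 at each: 0→ok, 3→fails, 4→ok, 5→fails.

No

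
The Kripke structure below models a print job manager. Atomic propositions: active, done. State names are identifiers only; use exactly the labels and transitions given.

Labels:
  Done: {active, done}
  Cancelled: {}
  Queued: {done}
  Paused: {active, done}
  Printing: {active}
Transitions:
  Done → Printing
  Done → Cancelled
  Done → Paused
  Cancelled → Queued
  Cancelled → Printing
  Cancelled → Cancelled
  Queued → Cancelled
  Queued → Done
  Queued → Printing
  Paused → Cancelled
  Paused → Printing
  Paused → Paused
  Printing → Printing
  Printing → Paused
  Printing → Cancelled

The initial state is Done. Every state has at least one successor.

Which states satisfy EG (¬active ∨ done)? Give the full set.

States satisfying ¬active ∨ done: {Done, Cancelled, Queued, Paused}.
States satisfying EG (¬active ∨ done): {Done, Cancelled, Queued, Paused}.

{Done, Cancelled, Queued, Paused}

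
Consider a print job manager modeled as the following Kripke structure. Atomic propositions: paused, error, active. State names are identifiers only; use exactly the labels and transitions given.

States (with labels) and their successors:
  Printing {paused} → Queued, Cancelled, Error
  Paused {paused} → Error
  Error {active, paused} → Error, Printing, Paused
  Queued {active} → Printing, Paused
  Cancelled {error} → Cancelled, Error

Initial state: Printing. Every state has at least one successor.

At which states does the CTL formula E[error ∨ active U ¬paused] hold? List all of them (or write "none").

States satisfying error ∨ active: {Error, Queued, Cancelled}.
States satisfying ¬paused: {Queued, Cancelled}.
States satisfying E[error ∨ active U ¬paused]: {Queued, Cancelled}.

{Queued, Cancelled}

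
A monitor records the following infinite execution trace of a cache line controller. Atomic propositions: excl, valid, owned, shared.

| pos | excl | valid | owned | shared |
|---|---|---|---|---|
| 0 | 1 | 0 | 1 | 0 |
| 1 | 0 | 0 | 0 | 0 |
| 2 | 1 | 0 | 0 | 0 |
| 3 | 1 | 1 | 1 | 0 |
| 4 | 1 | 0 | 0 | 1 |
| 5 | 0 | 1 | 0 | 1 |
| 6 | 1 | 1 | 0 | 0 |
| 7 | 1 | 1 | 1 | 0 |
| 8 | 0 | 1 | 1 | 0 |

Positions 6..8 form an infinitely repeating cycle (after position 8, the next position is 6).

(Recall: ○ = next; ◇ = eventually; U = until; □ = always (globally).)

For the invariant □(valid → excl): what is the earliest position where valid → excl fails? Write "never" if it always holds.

5

Check valid → excl at each position in order: 0 ✓, 1 ✓, 2 ✓, 3 ✓, 4 ✓.
At position 5 the labels are {shared, valid}, so valid → excl is false there. This is the first violation.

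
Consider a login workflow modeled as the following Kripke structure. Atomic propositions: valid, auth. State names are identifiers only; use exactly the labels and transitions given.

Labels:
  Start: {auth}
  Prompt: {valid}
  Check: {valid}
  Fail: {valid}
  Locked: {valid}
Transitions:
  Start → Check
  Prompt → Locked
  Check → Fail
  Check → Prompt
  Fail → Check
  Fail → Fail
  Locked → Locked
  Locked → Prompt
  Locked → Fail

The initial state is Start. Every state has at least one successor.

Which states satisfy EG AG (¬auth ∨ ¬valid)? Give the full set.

States satisfying AG (¬auth ∨ ¬valid): {Start, Prompt, Check, Fail, Locked}.
States satisfying EG AG (¬auth ∨ ¬valid): {Start, Prompt, Check, Fail, Locked}.

{Start, Prompt, Check, Fail, Locked}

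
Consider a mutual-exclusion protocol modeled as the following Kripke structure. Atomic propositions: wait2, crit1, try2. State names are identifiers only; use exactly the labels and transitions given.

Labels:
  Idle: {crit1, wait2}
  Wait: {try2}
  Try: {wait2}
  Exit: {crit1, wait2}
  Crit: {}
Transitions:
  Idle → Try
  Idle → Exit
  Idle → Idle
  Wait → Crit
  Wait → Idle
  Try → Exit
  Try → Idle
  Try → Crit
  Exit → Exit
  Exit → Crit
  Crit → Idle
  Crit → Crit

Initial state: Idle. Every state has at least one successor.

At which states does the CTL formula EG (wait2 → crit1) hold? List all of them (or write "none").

States satisfying wait2 → crit1: {Idle, Wait, Exit, Crit}.
States satisfying EG (wait2 → crit1): {Idle, Wait, Exit, Crit}.

{Idle, Wait, Exit, Crit}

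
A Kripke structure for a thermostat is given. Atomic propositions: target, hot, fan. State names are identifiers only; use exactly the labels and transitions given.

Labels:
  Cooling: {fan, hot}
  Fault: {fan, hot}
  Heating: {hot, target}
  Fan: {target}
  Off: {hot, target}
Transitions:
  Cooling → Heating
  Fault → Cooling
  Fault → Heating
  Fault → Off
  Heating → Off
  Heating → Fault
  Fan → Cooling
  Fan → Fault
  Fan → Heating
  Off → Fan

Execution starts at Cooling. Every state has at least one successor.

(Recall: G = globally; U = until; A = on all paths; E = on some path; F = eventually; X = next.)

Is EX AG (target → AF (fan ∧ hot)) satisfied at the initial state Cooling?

States satisfying AG (target → AF (fan ∧ hot)): ∅.
States satisfying EX AG (target → AF (fan ∧ hot)): ∅.
No suitable path/successor from Cooling witnesses the formula.
Cooling ∉ Sat(EX AG (target → AF (fan ∧ hot))).

Does not hold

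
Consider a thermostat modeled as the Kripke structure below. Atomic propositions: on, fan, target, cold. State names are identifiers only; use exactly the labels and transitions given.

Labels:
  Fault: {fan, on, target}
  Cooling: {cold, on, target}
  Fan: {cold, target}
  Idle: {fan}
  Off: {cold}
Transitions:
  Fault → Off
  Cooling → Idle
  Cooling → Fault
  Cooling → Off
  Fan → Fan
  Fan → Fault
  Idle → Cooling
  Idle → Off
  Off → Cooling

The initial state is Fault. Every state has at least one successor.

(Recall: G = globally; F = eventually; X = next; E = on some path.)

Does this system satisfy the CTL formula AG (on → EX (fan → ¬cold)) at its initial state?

States satisfying on → EX (fan → ¬cold): {Fault, Cooling, Fan, Idle, Off}.
States satisfying AG (on → EX (fan → ¬cold)): {Fault, Cooling, Fan, Idle, Off}.
Every state reachable from Fault satisfies on → EX (fan → ¬cold).
Fault ∈ Sat(AG (on → EX (fan → ¬cold))).

Yes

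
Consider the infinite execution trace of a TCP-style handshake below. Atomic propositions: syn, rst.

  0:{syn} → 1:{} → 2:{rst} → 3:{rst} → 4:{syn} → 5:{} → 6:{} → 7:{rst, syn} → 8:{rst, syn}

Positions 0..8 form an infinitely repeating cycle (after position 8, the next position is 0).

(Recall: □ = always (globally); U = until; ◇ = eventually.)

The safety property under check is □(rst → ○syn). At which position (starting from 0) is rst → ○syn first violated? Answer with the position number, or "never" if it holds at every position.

Check rst → ○syn at each position in order: 0 ✓, 1 ✓.
At position 2 the labels are {rst} and the next position 3 has {rst}, so rst → ○syn is false there. This is the first violation.

2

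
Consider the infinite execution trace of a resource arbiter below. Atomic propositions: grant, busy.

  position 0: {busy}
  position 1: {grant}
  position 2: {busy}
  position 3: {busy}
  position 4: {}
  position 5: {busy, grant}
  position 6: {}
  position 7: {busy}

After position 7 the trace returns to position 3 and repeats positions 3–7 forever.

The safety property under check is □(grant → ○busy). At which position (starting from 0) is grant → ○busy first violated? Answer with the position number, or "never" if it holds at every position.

5

Check grant → ○busy at each position in order: 0 ✓, 1 ✓, 2 ✓, 3 ✓, 4 ✓.
At position 5 the labels are {busy, grant} and the next position 6 has {}, so grant → ○busy is false there. This is the first violation.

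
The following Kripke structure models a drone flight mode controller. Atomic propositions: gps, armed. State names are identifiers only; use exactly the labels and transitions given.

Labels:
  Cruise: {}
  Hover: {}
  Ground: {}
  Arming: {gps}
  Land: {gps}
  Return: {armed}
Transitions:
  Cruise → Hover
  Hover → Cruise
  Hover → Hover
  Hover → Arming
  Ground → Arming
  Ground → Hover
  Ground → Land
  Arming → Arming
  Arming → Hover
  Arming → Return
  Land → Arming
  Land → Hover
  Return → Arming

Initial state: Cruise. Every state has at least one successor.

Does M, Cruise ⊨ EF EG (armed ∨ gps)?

States satisfying EG (armed ∨ gps): {Arming, Land, Return}.
States satisfying EF EG (armed ∨ gps): {Cruise, Hover, Ground, Arming, Land, Return}.
Some path from Cruise reaches a state where EG (armed ∨ gps) holds.
Cruise ∈ Sat(EF EG (armed ∨ gps)).

Yes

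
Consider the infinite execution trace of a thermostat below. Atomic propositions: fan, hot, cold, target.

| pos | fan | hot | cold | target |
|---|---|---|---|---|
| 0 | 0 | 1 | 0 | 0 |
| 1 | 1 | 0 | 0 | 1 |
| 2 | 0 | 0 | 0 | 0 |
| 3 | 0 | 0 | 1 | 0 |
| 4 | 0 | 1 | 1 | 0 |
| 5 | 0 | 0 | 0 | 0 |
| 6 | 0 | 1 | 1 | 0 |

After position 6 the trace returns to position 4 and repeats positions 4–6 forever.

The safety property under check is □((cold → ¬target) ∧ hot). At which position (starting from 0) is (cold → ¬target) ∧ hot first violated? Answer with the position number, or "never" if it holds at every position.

1

Check (cold → ¬target) ∧ hot at each position in order: 0 ✓.
At position 1 the labels are {fan, target}, so (cold → ¬target) ∧ hot is false there. This is the first violation.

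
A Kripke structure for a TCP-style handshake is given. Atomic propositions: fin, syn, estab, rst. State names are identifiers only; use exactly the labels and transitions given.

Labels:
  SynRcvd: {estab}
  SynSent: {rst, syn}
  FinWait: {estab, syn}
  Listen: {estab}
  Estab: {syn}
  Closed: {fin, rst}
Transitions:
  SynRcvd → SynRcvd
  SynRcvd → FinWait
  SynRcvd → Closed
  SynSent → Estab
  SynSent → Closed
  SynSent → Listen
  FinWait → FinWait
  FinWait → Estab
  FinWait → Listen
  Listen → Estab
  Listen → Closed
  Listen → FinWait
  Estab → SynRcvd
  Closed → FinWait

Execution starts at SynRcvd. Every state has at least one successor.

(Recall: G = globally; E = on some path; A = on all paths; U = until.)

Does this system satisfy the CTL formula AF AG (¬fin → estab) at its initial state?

No

States satisfying AG (¬fin → estab): ∅.
States satisfying AF AG (¬fin → estab): ∅.
There is a path from SynRcvd along which AG (¬fin → estab) never holds.
SynRcvd ∉ Sat(AF AG (¬fin → estab)).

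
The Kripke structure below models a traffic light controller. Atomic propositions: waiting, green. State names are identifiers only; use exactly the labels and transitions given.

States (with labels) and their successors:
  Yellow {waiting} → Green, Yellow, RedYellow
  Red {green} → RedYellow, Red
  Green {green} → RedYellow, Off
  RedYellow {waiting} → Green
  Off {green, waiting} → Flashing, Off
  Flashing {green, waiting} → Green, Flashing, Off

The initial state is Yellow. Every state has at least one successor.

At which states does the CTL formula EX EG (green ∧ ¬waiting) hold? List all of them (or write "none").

{Red}

States satisfying EG (green ∧ ¬waiting): {Red}.
States satisfying EX EG (green ∧ ¬waiting): {Red}.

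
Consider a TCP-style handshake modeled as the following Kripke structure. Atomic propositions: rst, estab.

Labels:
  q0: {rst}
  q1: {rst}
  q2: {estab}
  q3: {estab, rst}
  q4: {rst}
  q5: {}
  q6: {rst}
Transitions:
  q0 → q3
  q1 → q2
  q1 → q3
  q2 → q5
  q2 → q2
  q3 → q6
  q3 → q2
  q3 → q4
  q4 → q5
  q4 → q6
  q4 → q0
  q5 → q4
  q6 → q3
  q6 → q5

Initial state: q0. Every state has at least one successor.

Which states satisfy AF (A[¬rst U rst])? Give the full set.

{q0, q1, q3, q4, q5, q6}

States satisfying A[¬rst U rst]: {q0, q1, q3, q4, q5, q6}.
States satisfying AF (A[¬rst U rst]): {q0, q1, q3, q4, q5, q6}.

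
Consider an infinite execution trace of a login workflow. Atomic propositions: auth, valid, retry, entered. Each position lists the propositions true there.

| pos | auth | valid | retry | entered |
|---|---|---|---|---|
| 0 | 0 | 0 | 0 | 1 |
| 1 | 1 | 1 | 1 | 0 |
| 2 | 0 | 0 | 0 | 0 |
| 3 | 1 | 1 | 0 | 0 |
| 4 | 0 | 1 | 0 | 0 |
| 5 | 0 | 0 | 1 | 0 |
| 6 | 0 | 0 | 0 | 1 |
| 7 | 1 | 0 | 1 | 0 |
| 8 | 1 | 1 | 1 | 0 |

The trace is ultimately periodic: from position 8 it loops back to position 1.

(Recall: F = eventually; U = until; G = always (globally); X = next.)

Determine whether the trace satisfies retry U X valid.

Walking from position 0: X valid first holds at position 0, and retry holds at every earlier position along the way, so retry U X valid holds.

Yes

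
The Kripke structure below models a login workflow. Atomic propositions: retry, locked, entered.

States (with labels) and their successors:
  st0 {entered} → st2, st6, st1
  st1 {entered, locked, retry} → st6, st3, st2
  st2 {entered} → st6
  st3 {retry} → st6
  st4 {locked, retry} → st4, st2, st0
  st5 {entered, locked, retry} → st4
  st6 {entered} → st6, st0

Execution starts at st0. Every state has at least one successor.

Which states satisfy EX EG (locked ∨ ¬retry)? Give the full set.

{st0, st1, st2, st3, st4, st5, st6}

States satisfying EG (locked ∨ ¬retry): {st0, st1, st2, st4, st5, st6}.
States satisfying EX EG (locked ∨ ¬retry): {st0, st1, st2, st3, st4, st5, st6}.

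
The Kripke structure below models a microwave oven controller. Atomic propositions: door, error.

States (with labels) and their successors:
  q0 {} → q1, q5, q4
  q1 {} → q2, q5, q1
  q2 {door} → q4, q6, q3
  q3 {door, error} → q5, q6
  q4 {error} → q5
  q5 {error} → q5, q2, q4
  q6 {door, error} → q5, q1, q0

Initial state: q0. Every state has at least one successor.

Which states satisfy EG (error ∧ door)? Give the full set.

none

States satisfying error ∧ door: {q3, q6}.
States satisfying EG (error ∧ door): ∅.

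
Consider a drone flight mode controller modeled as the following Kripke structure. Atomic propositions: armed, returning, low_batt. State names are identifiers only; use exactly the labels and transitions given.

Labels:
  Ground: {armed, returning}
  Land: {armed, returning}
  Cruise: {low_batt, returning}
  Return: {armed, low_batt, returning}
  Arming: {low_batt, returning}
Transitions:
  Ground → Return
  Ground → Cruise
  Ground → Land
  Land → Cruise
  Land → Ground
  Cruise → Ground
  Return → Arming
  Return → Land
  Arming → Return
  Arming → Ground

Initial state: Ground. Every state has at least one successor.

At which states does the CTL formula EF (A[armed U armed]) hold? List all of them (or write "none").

States satisfying A[armed U armed]: {Ground, Land, Return}.
States satisfying EF (A[armed U armed]): {Ground, Land, Cruise, Return, Arming}.

{Ground, Land, Cruise, Return, Arming}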